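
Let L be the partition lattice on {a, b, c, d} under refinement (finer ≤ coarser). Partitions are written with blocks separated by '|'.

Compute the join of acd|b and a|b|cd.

acd|b

The join of acd|b and a|b|cd merges any blocks that overlap across the partitions, giving acd|b.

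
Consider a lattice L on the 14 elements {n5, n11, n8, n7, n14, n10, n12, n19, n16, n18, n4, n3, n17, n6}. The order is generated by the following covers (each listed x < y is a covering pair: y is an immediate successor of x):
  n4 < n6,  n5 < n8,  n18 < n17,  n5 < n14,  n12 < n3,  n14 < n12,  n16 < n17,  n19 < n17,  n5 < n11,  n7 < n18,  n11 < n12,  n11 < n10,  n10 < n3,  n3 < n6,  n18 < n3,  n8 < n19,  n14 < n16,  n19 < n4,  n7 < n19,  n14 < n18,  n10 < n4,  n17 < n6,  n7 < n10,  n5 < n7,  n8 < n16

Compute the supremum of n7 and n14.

n18

Common upper bounds of {n7, n14}: n17, n18, n3, n6.
The least among these is n18.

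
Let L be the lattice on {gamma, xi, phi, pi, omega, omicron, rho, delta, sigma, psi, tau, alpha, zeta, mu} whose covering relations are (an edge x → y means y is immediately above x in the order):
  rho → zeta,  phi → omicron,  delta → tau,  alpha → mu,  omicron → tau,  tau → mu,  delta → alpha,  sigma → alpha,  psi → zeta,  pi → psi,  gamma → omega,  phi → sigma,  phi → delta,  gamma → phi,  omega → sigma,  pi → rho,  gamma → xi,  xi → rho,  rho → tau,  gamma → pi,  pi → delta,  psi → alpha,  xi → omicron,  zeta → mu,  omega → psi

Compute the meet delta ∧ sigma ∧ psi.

gamma

Common lower bounds of {delta, sigma, psi}: gamma.
The greatest among these is gamma.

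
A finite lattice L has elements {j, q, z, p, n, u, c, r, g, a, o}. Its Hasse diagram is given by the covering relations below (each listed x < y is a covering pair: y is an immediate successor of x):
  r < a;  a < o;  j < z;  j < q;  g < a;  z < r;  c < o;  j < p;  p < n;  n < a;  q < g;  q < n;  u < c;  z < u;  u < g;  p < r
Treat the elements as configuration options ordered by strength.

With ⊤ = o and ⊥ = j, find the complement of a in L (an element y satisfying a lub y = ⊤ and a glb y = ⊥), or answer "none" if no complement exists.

For every candidate y, either a ∨ y ≠ o or a ∧ y ≠ j; no complement exists.

none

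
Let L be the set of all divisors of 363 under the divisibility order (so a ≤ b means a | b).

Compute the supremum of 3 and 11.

33

Common upper bounds of {3, 11}: 33, 363.
The least among these is 33.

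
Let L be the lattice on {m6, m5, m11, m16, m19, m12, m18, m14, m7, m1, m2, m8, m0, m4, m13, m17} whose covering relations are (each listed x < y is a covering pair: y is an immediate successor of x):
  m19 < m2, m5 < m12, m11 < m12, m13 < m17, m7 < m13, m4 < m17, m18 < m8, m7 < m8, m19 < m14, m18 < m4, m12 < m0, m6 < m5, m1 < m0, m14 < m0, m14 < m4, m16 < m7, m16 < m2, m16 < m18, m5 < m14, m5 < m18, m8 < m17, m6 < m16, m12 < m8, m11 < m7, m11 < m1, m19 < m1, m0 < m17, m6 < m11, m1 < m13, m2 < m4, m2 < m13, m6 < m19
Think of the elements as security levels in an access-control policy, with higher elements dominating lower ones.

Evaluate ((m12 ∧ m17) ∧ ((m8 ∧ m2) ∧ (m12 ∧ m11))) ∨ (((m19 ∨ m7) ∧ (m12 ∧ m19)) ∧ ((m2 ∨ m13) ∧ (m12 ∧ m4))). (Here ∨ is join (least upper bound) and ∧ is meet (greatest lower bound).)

m12 ∧ m17 = m12
m8 ∧ m2 = m16
m12 ∧ m11 = m11
m16 ∧ m11 = m6
m12 ∧ m6 = m6
m19 ∨ m7 = m13
m12 ∧ m19 = m6
m13 ∧ m6 = m6
m2 ∨ m13 = m13
m12 ∧ m4 = m5
m13 ∧ m5 = m6
m6 ∧ m6 = m6
m6 ∨ m6 = m6

m6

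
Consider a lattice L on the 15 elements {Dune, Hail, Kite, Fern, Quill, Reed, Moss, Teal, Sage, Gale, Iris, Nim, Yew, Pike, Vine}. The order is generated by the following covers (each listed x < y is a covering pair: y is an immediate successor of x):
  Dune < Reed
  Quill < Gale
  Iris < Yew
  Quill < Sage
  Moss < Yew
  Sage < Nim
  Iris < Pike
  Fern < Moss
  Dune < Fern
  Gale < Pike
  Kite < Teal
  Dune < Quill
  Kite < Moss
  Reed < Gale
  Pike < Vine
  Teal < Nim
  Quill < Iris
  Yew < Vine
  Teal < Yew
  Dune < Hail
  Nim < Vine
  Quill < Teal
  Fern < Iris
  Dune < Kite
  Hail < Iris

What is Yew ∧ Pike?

Iris

Common lower bounds of {Yew, Pike}: Dune, Fern, Hail, Iris, Quill.
The greatest among these is Iris.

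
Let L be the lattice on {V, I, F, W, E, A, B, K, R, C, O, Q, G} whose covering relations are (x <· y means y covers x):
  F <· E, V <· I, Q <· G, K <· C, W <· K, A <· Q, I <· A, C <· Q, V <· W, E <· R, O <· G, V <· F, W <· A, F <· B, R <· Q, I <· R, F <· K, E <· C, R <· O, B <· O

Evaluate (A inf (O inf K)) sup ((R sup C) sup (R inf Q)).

O ∧ K = F
A ∧ F = V
R ∨ C = Q
R ∧ Q = R
Q ∨ R = Q
V ∨ Q = Q

Q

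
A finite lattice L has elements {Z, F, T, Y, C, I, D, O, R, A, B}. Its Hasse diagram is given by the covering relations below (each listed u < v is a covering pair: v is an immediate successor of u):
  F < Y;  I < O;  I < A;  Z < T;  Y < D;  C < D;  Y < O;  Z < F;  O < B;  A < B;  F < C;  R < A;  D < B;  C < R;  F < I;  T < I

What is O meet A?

Common lower bounds of {O, A}: F, I, T, Z.
The greatest among these is I.

I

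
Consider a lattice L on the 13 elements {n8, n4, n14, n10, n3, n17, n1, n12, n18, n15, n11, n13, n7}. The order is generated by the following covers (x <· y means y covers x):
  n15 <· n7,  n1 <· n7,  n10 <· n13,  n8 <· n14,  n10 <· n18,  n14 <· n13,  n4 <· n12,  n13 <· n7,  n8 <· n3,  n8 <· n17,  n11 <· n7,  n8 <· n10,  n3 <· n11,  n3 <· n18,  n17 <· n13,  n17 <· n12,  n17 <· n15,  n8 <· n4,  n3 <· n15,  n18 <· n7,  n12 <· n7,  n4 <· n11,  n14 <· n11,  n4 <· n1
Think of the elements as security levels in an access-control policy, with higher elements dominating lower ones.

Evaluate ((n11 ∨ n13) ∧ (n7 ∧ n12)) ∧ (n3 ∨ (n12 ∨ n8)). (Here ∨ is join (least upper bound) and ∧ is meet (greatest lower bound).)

n11 ∨ n13 = n7
n7 ∧ n12 = n12
n7 ∧ n12 = n12
n12 ∨ n8 = n12
n3 ∨ n12 = n7
n12 ∧ n7 = n12

n12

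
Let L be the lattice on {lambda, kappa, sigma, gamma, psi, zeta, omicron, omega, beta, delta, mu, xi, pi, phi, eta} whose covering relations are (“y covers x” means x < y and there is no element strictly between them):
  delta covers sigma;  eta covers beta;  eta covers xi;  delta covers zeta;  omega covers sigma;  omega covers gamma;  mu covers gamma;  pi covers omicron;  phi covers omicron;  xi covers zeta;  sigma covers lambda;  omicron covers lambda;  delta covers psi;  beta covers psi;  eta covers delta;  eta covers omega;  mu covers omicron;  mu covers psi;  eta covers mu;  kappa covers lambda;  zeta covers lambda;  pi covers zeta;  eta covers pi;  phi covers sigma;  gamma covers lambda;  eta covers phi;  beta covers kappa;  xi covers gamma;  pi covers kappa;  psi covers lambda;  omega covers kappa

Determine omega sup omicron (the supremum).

Common upper bounds of {omega, omicron}: eta.
The least among these is eta.

eta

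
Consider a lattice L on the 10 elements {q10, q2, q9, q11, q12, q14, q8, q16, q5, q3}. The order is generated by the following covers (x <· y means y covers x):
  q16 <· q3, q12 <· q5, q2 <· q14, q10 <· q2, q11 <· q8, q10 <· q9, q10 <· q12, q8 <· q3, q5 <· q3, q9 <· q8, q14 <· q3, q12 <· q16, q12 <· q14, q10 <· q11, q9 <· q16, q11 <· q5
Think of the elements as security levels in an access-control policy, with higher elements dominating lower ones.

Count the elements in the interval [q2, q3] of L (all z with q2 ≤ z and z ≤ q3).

The interval [q2, q3] = {q14, q2, q3}, which has 3 elements.

3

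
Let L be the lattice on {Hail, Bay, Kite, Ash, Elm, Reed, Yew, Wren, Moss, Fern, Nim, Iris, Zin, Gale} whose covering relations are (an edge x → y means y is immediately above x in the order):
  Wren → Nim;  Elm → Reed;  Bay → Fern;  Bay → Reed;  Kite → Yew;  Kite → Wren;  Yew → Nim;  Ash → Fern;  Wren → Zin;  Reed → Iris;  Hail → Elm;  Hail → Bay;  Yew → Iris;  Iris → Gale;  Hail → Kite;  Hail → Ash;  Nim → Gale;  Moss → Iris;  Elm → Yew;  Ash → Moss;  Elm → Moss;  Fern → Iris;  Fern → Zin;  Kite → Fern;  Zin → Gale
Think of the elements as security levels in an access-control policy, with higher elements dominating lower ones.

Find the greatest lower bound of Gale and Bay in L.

Common lower bounds of {Gale, Bay}: Bay, Hail.
The greatest among these is Bay.

Bay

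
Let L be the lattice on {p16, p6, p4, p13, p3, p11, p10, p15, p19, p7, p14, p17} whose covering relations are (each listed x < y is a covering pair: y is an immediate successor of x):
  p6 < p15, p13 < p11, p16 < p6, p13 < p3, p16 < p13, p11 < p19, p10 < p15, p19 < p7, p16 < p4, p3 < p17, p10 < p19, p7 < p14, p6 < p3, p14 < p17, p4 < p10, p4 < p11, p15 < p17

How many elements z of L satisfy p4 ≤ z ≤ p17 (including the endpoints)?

The interval [p4, p17] = {p10, p11, p14, p15, p17, p19, p4, p7}, which has 8 elements.

8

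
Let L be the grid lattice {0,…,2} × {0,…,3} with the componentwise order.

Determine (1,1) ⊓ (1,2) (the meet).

Common lower bounds of {(1,1), (1,2)}: (0,0), (0,1), (1,0), (1,1).
The greatest among these is (1,1).

(1,1)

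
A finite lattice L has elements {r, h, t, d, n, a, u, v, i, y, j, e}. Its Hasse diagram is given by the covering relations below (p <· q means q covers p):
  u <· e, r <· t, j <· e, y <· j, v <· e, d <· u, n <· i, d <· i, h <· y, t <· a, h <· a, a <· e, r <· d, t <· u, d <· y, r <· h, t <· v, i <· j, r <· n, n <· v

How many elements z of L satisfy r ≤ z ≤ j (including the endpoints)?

7

The interval [r, j] = {d, h, i, j, n, r, y}, which has 7 elements.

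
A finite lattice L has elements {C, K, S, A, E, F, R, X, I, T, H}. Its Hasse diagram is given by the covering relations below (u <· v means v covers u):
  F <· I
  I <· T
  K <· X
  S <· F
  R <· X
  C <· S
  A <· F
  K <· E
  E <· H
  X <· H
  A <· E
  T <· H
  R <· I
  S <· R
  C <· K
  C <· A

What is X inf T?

R

Common lower bounds of {X, T}: C, R, S.
The greatest among these is R.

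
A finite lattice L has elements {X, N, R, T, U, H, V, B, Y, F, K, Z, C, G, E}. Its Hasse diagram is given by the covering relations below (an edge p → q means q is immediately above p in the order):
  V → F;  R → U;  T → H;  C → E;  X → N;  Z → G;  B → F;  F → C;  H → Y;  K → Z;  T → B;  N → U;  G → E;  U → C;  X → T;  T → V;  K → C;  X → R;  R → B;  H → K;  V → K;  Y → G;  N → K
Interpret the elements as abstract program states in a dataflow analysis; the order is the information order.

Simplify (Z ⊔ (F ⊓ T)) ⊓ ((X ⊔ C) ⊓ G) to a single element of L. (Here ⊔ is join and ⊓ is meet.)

K

F ∧ T = T
Z ∨ T = Z
X ∨ C = C
C ∧ G = K
Z ∧ K = K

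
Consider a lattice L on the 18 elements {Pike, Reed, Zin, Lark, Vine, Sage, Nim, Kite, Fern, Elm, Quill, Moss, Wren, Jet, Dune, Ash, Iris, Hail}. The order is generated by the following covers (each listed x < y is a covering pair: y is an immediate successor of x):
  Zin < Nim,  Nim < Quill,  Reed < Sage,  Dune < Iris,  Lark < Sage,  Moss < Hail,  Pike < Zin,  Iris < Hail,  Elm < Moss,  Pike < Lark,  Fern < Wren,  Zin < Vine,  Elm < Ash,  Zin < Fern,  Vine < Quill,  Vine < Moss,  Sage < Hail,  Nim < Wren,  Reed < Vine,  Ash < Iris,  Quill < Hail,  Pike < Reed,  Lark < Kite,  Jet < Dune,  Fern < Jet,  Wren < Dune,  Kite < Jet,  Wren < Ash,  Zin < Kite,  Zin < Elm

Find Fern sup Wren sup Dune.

Dune

Common upper bounds of {Fern, Wren, Dune}: Dune, Hail, Iris.
The least among these is Dune.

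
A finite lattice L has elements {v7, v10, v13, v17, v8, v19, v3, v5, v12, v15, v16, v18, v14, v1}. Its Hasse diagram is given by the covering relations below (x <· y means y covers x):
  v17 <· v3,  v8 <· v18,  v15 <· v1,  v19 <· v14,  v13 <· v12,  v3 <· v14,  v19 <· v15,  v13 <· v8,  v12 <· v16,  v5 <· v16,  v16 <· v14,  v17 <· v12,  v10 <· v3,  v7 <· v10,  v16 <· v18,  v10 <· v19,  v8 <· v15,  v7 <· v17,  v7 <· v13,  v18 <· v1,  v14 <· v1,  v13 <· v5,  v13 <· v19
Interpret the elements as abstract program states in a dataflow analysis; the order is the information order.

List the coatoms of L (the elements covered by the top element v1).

v14, v15, v18

The coatoms are exactly the elements covered by v1: v14, v15, v18.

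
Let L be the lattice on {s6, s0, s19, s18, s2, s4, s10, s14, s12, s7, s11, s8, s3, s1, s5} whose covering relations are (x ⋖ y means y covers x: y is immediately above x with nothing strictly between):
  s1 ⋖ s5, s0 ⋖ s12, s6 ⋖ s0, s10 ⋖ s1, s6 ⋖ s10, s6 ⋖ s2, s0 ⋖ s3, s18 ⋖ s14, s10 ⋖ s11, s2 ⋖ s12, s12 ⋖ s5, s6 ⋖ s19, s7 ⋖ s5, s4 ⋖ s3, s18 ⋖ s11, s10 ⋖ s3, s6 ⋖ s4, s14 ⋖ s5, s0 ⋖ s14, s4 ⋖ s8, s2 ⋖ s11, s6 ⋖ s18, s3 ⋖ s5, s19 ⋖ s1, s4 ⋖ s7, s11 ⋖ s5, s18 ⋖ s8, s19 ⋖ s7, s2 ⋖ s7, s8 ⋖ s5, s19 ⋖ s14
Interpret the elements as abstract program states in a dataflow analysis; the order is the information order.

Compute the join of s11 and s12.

s5

Common upper bounds of {s11, s12}: s5.
The least among these is s5.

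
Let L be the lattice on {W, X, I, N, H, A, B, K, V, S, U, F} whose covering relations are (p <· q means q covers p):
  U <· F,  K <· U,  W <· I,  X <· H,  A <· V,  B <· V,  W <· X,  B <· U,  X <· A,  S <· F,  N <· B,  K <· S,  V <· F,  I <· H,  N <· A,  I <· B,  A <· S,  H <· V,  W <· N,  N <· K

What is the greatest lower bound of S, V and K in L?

Common lower bounds of {S, V, K}: N, W.
The greatest among these is N.

N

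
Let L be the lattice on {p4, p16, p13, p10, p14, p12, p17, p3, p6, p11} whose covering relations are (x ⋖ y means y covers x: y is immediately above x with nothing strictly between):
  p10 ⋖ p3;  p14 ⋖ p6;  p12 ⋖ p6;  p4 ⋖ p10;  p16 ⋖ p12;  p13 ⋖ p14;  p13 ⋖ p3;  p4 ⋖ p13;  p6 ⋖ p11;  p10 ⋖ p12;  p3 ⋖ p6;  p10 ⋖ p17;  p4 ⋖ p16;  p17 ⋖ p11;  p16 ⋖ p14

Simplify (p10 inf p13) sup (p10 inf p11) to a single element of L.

p10

p10 ∧ p13 = p4
p10 ∧ p11 = p10
p4 ∨ p10 = p10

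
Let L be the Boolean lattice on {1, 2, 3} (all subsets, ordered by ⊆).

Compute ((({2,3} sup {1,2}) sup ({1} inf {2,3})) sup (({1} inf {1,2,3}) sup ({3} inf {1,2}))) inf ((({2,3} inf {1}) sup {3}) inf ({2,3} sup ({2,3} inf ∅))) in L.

{2,3} ∨ {1,2} = {1,2,3}
{1} ∧ {2,3} = ∅
{1,2,3} ∨ ∅ = {1,2,3}
{1} ∧ {1,2,3} = {1}
{3} ∧ {1,2} = ∅
{1} ∨ ∅ = {1}
{1,2,3} ∨ {1} = {1,2,3}
{2,3} ∧ {1} = ∅
∅ ∨ {3} = {3}
{2,3} ∧ ∅ = ∅
{2,3} ∨ ∅ = {2,3}
{3} ∧ {2,3} = {3}
{1,2,3} ∧ {3} = {3}

{3}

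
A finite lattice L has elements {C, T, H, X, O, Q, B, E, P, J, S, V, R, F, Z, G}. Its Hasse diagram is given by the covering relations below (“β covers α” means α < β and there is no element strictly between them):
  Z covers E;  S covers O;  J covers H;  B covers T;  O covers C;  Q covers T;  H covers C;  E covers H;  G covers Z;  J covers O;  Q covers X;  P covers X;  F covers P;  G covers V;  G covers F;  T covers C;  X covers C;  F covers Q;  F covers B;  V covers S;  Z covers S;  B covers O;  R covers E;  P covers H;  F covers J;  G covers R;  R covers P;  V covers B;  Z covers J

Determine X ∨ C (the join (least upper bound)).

Common upper bounds of {X, C}: F, G, P, Q, R, X.
The least among these is X.

X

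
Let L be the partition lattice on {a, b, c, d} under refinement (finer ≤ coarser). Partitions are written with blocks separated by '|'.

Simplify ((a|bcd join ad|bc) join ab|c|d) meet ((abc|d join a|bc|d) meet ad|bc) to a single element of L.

a|bcd ∨ ad|bc = abcd
abcd ∨ ab|c|d = abcd
abc|d ∨ a|bc|d = abc|d
abc|d ∧ ad|bc = a|bc|d
abcd ∧ a|bc|d = a|bc|d

a|bc|d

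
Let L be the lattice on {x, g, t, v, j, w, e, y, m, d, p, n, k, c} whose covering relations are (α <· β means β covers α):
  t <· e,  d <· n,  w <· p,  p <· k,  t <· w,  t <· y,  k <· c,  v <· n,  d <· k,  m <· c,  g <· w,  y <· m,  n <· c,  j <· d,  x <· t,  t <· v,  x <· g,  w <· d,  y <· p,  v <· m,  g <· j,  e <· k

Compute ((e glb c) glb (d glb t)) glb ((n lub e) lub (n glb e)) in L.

e ∧ c = e
d ∧ t = t
e ∧ t = t
n ∨ e = c
n ∧ e = t
c ∨ t = c
t ∧ c = t

t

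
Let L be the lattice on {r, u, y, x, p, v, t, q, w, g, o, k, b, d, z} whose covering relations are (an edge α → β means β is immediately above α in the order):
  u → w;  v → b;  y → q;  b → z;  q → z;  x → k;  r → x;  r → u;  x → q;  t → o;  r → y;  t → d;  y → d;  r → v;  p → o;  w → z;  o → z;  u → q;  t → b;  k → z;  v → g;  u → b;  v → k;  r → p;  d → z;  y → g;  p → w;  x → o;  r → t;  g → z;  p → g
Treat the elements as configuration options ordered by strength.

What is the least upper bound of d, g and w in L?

Common upper bounds of {d, g, w}: z.
The least among these is z.

z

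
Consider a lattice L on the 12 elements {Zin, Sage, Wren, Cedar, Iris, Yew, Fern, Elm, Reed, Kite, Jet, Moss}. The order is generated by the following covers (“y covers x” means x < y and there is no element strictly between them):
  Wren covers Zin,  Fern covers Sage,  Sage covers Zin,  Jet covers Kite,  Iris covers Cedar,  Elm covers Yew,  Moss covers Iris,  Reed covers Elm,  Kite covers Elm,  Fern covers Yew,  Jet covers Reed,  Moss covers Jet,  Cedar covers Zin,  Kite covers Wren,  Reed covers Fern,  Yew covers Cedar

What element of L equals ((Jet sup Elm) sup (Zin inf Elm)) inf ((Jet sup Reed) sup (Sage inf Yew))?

Jet

Jet ∨ Elm = Jet
Zin ∧ Elm = Zin
Jet ∨ Zin = Jet
Jet ∨ Reed = Jet
Sage ∧ Yew = Zin
Jet ∨ Zin = Jet
Jet ∧ Jet = Jet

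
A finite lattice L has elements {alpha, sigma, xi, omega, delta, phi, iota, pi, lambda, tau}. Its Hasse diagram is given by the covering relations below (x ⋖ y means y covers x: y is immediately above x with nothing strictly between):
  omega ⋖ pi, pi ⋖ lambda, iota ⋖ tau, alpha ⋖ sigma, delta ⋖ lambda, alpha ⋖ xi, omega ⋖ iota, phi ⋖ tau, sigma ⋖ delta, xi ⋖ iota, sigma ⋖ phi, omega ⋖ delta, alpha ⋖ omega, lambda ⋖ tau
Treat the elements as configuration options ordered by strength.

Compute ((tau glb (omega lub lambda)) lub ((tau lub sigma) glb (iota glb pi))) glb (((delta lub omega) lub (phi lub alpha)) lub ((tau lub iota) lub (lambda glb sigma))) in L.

lambda

omega ∨ lambda = lambda
tau ∧ lambda = lambda
tau ∨ sigma = tau
iota ∧ pi = omega
tau ∧ omega = omega
lambda ∨ omega = lambda
delta ∨ omega = delta
phi ∨ alpha = phi
delta ∨ phi = tau
tau ∨ iota = tau
lambda ∧ sigma = sigma
tau ∨ sigma = tau
tau ∨ tau = tau
lambda ∧ tau = lambda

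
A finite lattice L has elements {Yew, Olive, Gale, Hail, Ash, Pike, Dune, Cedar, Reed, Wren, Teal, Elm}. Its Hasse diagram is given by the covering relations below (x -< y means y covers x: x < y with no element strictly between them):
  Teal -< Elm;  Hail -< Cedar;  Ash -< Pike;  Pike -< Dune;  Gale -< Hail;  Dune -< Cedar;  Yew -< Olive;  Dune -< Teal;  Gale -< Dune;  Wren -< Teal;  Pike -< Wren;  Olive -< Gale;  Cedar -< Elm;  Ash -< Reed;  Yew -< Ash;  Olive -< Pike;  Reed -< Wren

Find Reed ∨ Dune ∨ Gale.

Common upper bounds of {Reed, Dune, Gale}: Elm, Teal.
The least among these is Teal.

Teal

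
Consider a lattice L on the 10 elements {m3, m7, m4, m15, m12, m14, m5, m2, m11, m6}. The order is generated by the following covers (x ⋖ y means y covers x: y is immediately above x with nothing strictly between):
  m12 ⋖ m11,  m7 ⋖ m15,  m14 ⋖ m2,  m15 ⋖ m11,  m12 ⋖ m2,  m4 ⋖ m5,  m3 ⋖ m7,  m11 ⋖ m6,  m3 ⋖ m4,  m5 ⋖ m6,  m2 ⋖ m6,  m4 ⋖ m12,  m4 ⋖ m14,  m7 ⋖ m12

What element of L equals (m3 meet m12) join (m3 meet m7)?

m3 ∧ m12 = m3
m3 ∧ m7 = m3
m3 ∨ m3 = m3

m3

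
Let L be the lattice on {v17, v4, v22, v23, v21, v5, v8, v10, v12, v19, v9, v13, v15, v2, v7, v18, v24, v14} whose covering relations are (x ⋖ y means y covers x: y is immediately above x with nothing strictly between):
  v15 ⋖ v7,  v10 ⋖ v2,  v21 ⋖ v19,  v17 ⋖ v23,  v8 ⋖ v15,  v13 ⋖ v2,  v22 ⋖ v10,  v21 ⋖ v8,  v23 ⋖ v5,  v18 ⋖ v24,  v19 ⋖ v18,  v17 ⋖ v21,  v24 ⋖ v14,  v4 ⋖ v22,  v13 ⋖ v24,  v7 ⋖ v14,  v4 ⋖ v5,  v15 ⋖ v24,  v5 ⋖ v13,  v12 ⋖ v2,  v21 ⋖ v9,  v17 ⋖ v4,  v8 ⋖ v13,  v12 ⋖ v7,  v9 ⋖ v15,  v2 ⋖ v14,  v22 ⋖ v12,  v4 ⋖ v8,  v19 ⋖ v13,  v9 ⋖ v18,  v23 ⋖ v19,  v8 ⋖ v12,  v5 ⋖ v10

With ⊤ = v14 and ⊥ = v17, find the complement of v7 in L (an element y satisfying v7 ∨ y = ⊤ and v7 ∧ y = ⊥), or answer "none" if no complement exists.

Need y with v7 ∨ y = v14 and v7 ∧ y = v17.
Checking each element gives: v23.

v23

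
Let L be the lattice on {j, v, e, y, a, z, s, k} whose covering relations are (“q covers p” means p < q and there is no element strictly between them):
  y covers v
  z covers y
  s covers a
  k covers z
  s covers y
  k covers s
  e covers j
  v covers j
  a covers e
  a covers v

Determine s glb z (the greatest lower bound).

Common lower bounds of {s, z}: j, v, y.
The greatest among these is y.

y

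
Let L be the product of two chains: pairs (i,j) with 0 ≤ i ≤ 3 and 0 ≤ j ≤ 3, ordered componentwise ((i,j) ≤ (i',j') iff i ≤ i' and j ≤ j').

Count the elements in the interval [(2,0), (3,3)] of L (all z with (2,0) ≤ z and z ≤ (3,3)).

The interval [(2,0), (3,3)] = {(2,0), (2,1), (2,2), (2,3), (3,0), (3,1), (3,2), (3,3)}, which has 8 elements.

8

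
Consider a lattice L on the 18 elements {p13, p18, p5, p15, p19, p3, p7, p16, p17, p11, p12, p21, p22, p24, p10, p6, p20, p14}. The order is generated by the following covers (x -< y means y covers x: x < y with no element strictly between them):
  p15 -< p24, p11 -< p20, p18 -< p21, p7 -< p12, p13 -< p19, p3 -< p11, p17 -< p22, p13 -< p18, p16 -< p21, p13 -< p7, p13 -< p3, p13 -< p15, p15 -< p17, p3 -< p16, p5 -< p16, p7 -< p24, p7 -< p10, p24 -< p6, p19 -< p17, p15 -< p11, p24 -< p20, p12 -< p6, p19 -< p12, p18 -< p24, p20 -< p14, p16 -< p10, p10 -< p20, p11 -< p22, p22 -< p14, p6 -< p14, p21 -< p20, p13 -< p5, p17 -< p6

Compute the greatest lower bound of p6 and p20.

Common lower bounds of {p6, p20}: p13, p15, p18, p24, p7.
The greatest among these is p24.

p24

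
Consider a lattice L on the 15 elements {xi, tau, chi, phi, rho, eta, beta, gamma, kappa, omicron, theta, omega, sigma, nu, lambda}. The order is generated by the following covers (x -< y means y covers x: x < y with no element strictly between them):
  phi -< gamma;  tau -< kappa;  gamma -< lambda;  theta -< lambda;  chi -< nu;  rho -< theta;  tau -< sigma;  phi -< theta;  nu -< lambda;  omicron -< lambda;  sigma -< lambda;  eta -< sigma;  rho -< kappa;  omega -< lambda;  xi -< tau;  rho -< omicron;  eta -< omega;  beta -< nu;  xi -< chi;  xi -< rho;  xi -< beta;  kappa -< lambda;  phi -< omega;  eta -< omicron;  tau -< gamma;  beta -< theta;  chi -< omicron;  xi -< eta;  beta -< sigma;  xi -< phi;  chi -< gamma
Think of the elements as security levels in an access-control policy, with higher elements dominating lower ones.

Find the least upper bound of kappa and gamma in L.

lambda

Common upper bounds of {kappa, gamma}: lambda.
The least among these is lambda.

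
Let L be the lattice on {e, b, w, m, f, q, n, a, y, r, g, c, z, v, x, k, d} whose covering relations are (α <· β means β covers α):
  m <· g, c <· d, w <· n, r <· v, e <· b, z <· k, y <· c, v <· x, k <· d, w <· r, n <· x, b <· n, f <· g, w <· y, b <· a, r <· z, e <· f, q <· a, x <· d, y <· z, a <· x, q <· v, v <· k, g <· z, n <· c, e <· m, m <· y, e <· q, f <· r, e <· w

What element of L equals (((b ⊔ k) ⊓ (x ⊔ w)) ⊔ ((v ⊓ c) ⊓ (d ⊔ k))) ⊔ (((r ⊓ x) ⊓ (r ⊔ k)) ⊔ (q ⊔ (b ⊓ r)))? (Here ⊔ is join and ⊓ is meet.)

b ∨ k = d
x ∨ w = x
d ∧ x = x
v ∧ c = w
d ∨ k = d
w ∧ d = w
x ∨ w = x
r ∧ x = r
r ∨ k = k
r ∧ k = r
b ∧ r = e
q ∨ e = q
r ∨ q = v
x ∨ v = x

x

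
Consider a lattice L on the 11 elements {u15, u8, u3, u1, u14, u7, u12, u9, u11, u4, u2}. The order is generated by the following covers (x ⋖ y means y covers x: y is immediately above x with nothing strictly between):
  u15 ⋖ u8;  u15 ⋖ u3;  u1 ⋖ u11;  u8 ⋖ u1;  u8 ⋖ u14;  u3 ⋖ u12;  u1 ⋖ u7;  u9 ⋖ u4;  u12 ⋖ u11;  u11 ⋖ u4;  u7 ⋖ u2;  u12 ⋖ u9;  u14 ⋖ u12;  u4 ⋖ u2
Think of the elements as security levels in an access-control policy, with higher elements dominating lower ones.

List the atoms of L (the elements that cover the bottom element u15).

The atoms are exactly the elements that cover u15: u3, u8.

u3, u8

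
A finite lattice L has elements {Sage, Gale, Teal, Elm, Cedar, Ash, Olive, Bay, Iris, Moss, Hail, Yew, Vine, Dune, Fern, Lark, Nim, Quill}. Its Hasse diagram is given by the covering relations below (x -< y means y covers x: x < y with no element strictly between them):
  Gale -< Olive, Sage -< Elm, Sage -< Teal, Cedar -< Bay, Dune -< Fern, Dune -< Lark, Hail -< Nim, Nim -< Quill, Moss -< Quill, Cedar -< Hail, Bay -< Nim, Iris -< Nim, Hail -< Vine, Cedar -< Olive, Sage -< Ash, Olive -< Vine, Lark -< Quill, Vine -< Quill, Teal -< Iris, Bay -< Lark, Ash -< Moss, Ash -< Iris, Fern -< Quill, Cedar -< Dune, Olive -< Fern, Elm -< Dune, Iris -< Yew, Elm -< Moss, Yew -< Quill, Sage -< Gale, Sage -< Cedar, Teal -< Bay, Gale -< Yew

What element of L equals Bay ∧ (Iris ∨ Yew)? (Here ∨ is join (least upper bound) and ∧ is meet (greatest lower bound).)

Iris ∨ Yew = Yew
Bay ∧ Yew = Teal

Teal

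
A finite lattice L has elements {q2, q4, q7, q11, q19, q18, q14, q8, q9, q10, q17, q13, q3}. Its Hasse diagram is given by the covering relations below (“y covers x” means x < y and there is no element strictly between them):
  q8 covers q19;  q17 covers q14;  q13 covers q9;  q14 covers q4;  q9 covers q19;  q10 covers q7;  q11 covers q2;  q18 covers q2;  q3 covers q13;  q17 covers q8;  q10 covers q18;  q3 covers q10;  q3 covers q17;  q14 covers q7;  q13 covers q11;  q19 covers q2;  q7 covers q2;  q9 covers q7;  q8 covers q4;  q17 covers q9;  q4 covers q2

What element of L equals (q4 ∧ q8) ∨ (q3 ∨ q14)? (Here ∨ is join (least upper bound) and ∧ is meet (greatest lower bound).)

q3

q4 ∧ q8 = q4
q3 ∨ q14 = q3
q4 ∨ q3 = q3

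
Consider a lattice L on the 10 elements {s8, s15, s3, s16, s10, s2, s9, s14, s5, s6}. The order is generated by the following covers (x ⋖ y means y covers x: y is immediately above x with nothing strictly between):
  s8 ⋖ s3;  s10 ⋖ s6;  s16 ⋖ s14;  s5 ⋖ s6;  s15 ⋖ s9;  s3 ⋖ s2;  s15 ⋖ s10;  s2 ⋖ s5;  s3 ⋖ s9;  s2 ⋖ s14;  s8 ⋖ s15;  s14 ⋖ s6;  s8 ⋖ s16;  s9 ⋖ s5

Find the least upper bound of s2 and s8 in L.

Common upper bounds of {s2, s8}: s14, s2, s5, s6.
The least among these is s2.

s2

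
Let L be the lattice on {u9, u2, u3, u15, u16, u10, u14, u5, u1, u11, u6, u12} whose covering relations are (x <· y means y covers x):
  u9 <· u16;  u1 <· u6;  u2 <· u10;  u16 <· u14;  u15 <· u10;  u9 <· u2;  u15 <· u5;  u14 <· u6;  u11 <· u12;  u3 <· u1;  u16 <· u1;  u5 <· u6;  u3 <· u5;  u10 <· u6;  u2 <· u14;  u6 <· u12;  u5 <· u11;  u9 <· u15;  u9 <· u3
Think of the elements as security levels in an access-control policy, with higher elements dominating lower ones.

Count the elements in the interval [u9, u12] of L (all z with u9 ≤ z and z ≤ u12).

12

The interval [u9, u12] = {u1, u10, u11, u12, u14, u15, u16, u2, u3, u5, u6, u9}, which has 12 elements.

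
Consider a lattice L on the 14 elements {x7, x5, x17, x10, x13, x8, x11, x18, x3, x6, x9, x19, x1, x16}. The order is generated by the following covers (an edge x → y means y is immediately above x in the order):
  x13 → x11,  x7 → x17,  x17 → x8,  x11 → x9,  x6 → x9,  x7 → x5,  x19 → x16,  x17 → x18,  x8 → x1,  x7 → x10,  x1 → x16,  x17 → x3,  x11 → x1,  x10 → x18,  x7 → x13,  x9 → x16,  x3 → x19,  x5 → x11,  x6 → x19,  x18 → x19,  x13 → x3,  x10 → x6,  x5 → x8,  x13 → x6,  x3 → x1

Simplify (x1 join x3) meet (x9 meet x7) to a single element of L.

x1 ∨ x3 = x1
x9 ∧ x7 = x7
x1 ∧ x7 = x7

x7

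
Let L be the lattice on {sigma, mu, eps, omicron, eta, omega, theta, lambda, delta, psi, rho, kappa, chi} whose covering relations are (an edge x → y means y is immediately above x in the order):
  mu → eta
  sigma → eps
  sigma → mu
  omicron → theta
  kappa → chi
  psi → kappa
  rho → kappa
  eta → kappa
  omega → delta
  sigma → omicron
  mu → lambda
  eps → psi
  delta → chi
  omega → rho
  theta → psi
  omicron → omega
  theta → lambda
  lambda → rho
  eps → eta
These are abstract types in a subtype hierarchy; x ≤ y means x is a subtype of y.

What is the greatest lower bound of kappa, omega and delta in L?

Common lower bounds of {kappa, omega, delta}: omega, omicron, sigma.
The greatest among these is omega.

omega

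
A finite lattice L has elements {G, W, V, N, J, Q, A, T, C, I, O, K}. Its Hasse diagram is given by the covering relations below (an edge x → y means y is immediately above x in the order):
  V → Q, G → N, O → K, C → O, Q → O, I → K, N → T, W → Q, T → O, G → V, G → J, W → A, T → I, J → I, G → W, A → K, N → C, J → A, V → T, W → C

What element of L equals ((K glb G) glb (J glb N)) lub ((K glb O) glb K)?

O

K ∧ G = G
J ∧ N = G
G ∧ G = G
K ∧ O = O
O ∧ K = O
G ∨ O = O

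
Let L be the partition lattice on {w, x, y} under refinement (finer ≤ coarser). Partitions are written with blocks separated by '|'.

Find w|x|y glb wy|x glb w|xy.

w|x|y

The meet (common refinement) of w|x|y, wy|x, w|xy intersects blocks pairwise, giving w|x|y.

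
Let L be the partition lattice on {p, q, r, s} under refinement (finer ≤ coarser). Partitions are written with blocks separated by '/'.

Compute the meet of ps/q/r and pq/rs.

The meet (common refinement) of ps/q/r and pq/rs intersects blocks pairwise, giving p/q/r/s.

p/q/r/s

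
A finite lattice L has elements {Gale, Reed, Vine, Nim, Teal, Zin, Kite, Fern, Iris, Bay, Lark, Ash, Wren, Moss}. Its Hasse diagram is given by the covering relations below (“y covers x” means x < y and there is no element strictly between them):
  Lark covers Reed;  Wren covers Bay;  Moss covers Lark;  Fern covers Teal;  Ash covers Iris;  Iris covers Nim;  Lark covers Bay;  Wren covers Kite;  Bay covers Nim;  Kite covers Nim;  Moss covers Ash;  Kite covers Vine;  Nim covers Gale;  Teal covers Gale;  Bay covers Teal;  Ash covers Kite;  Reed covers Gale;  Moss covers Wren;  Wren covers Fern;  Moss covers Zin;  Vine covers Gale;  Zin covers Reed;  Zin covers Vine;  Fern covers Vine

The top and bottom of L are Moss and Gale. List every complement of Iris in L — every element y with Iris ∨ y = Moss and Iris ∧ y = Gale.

Fern, Reed, Teal, Zin

Need y with Iris ∨ y = Moss and Iris ∧ y = Gale.
Checking each element gives: Fern, Reed, Teal, Zin.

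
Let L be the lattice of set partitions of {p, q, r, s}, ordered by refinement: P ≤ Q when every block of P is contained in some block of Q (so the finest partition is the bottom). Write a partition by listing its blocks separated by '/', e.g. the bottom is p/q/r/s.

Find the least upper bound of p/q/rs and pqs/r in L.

pqrs

Common upper bounds of {p/q/rs, pqs/r}: pqrs.
The least among these is pqrs.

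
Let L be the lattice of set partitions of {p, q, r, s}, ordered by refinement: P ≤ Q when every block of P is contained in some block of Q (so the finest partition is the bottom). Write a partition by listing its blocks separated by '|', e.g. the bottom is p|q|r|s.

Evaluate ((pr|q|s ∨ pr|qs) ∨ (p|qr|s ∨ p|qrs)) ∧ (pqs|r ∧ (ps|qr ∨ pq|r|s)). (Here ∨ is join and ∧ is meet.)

pqs|r

pr|q|s ∨ pr|qs = pr|qs
p|qr|s ∨ p|qrs = p|qrs
pr|qs ∨ p|qrs = pqrs
ps|qr ∨ pq|r|s = pqrs
pqs|r ∧ pqrs = pqs|r
pqrs ∧ pqs|r = pqs|r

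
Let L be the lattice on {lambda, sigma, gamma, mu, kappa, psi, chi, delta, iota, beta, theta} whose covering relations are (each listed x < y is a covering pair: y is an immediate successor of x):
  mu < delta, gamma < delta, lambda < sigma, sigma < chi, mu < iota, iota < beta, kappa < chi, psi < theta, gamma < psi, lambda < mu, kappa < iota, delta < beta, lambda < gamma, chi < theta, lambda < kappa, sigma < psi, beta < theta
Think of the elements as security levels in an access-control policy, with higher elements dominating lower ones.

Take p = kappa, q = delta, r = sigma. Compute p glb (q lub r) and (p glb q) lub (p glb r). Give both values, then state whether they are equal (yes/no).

kappa; lambda; no

q lub r = theta, so p glb (q lub r) = kappa glb theta = kappa.
p glb q = lambda and p glb r = lambda, so (p glb q) lub (p glb r) = lambda lub lambda = lambda.
Equal: no.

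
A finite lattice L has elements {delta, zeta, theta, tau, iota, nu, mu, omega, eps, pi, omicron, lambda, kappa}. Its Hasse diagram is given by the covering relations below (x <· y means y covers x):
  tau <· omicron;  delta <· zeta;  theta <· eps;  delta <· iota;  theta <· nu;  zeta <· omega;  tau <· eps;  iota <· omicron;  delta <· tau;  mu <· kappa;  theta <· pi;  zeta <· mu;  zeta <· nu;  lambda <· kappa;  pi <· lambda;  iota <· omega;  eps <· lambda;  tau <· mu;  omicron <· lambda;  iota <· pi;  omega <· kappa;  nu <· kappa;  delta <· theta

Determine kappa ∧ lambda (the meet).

lambda

Common lower bounds of {kappa, lambda}: delta, eps, iota, lambda, omicron, pi, tau, theta.
The greatest among these is lambda.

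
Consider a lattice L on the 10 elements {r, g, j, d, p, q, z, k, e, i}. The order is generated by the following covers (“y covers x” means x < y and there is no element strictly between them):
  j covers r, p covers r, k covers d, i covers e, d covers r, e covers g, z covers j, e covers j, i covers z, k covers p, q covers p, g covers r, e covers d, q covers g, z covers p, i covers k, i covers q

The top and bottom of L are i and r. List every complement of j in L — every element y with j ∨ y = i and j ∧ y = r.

k, q

Need y with j ∨ y = i and j ∧ y = r.
Checking each element gives: k, q.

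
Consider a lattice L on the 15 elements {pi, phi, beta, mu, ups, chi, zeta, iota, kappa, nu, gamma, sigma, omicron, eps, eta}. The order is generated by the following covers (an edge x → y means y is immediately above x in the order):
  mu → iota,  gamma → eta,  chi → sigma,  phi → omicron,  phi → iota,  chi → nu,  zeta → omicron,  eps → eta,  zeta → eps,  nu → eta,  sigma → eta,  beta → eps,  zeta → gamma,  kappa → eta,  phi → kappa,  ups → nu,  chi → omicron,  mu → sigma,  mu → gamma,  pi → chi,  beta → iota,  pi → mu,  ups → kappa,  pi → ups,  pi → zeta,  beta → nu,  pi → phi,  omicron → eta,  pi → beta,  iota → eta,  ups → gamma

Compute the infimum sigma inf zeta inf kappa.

Common lower bounds of {sigma, zeta, kappa}: pi.
The greatest among these is pi.

pi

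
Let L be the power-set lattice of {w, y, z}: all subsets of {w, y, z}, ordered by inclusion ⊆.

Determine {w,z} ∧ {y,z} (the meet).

{z}

Under ⊆, meet is intersection: {w,z} ∩ {y,z} = {z}.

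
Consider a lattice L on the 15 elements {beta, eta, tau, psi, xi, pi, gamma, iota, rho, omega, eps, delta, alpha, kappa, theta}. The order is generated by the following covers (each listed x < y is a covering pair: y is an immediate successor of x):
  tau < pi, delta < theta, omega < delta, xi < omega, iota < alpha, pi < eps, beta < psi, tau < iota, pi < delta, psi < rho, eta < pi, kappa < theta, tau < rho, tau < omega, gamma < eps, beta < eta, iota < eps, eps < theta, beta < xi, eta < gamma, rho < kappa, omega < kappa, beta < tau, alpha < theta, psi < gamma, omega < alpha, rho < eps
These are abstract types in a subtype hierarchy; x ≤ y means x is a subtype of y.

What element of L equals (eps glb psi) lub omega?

kappa

eps ∧ psi = psi
psi ∨ omega = kappa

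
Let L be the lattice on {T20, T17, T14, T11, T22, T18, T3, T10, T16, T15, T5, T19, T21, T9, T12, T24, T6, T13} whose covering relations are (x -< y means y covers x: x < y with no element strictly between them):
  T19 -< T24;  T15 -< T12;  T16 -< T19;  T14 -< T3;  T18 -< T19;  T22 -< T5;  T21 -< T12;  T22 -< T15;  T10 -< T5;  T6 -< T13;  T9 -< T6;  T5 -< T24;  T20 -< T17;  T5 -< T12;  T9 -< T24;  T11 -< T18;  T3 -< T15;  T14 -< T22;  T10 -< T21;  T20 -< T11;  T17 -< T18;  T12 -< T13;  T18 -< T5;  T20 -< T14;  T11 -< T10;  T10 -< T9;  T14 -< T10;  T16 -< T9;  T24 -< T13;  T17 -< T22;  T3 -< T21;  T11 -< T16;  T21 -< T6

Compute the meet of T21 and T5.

T10

Common lower bounds of {T21, T5}: T10, T11, T14, T20.
The greatest among these is T10.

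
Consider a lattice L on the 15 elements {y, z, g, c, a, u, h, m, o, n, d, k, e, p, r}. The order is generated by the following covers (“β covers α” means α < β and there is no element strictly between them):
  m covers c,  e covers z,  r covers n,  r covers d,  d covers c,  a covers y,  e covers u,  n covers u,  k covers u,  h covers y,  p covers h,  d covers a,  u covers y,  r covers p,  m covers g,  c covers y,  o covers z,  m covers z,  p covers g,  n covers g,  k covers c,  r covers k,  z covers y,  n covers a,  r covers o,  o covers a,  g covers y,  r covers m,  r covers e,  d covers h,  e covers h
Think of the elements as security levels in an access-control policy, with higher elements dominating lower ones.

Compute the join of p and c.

Common upper bounds of {p, c}: r.
The least among these is r.

r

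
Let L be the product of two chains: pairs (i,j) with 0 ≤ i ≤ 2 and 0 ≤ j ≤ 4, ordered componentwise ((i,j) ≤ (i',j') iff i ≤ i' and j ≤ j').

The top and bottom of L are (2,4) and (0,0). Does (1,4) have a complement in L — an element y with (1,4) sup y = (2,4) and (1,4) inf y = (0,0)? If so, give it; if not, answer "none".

For every candidate y, either (1,4) ∨ y ≠ (2,4) or (1,4) ∧ y ≠ (0,0); no complement exists.

none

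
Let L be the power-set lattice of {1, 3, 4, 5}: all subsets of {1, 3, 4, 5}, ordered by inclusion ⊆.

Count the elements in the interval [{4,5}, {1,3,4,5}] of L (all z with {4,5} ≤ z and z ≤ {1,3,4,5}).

The interval [{4,5}, {1,3,4,5}] = {{1,3,4,5}, {1,4,5}, {3,4,5}, {4,5}}, which has 4 elements.

4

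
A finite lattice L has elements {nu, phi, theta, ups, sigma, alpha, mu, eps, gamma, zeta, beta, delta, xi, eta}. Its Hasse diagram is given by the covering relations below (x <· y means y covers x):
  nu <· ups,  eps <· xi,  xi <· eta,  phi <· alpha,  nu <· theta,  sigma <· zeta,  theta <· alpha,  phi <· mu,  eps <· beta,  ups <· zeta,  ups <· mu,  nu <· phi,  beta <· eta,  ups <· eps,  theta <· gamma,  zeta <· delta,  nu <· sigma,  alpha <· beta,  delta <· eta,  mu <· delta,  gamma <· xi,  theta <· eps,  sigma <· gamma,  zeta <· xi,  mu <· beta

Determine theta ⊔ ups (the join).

Common upper bounds of {theta, ups}: beta, eps, eta, xi.
The least among these is eps.

eps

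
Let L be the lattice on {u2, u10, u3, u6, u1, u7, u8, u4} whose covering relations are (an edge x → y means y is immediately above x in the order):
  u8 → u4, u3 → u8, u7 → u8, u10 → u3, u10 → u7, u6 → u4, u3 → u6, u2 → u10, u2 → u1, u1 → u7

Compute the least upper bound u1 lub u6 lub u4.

u4

Common upper bounds of {u1, u6, u4}: u4.
The least among these is u4.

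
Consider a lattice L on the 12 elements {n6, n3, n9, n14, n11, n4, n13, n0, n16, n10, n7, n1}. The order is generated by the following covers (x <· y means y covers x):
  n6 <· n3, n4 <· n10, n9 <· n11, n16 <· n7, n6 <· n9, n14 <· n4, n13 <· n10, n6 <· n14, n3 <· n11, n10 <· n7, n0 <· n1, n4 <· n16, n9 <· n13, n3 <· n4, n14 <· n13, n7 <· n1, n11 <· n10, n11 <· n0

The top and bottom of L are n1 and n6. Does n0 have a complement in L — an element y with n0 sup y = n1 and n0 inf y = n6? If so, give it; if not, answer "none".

Need y with n0 ∨ y = n1 and n0 ∧ y = n6.
Checking each element gives: n14.

n14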